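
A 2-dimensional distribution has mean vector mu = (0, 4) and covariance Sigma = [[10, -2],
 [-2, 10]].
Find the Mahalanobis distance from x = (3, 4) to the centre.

Step 1 — centre the observation: (x - mu) = (3, 0).

Step 2 — invert Sigma. det(Sigma) = 10·10 - (-2)² = 96.
  Sigma^{-1} = (1/det) · [[d, -b], [-b, a]] = [[0.1042, 0.0208],
 [0.0208, 0.1042]].

Step 3 — form the quadratic (x - mu)^T · Sigma^{-1} · (x - mu):
  Sigma^{-1} · (x - mu) = (0.3125, 0.0625).
  (x - mu)^T · [Sigma^{-1} · (x - mu)] = (3)·(0.3125) + (0)·(0.0625) = 0.9375.

Step 4 — take square root: d = √(0.9375) ≈ 0.9682.

d(x, mu) = √(0.9375) ≈ 0.9682


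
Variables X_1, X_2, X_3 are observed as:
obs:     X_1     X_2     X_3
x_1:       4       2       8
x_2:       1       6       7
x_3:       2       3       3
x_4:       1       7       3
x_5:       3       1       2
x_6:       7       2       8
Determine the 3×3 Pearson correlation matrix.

Step 1 — column means:
  mean(X_1) = (4 + 1 + 2 + 1 + 3 + 7) / 6 = 18/6 = 3
  mean(X_2) = (2 + 6 + 3 + 7 + 1 + 2) / 6 = 21/6 = 3.5
  mean(X_3) = (8 + 7 + 3 + 3 + 2 + 8) / 6 = 31/6 = 5.1667

Step 2 — sample variances and covariances s[i,j] = (1/(n-1)) · Σ_k (x_{k,i} - mean_i) · (x_{k,j} - mean_j), with n-1 = 5:
  s[X_1,X_1] = ((1)·(1) + (-2)·(-2) + (-1)·(-1) + (-2)·(-2) + (0)·(0) + (4)·(4)) / 5 = 26/5 = 5.2
  s[X_1,X_2] = ((1)·(-1.5) + (-2)·(2.5) + (-1)·(-0.5) + (-2)·(3.5) + (0)·(-2.5) + (4)·(-1.5)) / 5 = -19/5 = -3.8
  s[X_1,X_3] = ((1)·(2.8333) + (-2)·(1.8333) + (-1)·(-2.1667) + (-2)·(-2.1667) + (0)·(-3.1667) + (4)·(2.8333)) / 5 = 17/5 = 3.4
  s[X_2,X_2] = ((-1.5)·(-1.5) + (2.5)·(2.5) + (-0.5)·(-0.5) + (3.5)·(3.5) + (-2.5)·(-2.5) + (-1.5)·(-1.5)) / 5 = 29.5/5 = 5.9
  s[X_2,X_3] = ((-1.5)·(2.8333) + (2.5)·(1.8333) + (-0.5)·(-2.1667) + (3.5)·(-2.1667) + (-2.5)·(-3.1667) + (-1.5)·(2.8333)) / 5 = -2.5/5 = -0.5
  s[X_3,X_3] = ((2.8333)·(2.8333) + (1.8333)·(1.8333) + (-2.1667)·(-2.1667) + (-2.1667)·(-2.1667) + (-3.1667)·(-3.1667) + (2.8333)·(2.8333)) / 5 = 38.8333/5 = 7.7667
  Sample standard deviations s_i = √(s[i,i]):
  s(X_1) = √(5.2) = 2.2804
  s(X_2) = √(5.9) = 2.429
  s(X_3) = √(7.7667) = 2.7869

Step 3 — r_{ij} = s_{ij} / (s_i · s_j):
  r[X_1,X_1] = 1 (diagonal).
  r[X_1,X_2] = -3.8 / (2.2804 · 2.429) = -3.8 / 5.539 = -0.6861
  r[X_1,X_3] = 3.4 / (2.2804 · 2.7869) = 3.4 / 6.3551 = 0.535
  r[X_2,X_2] = 1 (diagonal).
  r[X_2,X_3] = -0.5 / (2.429 · 2.7869) = -0.5 / 6.7693 = -0.0739
  r[X_3,X_3] = 1 (diagonal).

R is symmetric with unit diagonal. Assembling:

R = [[1, -0.6861, 0.535],
 [-0.6861, 1, -0.0739],
 [0.535, -0.0739, 1]]


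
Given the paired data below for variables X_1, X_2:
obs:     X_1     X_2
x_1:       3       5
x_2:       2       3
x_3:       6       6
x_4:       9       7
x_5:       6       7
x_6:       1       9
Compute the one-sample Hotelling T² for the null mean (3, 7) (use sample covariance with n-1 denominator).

Step 1 — sample mean vector:
  mean(X_1) = (3 + 2 + 6 + 9 + 6 + 1) / 6 = 27/6 = 4.5
  mean(X_2) = (5 + 3 + 6 + 7 + 7 + 9) / 6 = 37/6 = 6.1667
  x̄ = (4.5, 6.1667),  deviation x̄ - mu_0 = (4.5, 6.1667) - (3, 7) = (1.5, -0.8333).

Step 2 — sample covariance matrix, S[i,j] = (1/(n-1)) · Σ_k (x_{k,i} - mean_i) · (x_{k,j} - mean_j), divisor n-1 = 5:
  S[X_1,X_1] = ((-1.5)·(-1.5) + (-2.5)·(-2.5) + (1.5)·(1.5) + (4.5)·(4.5) + (1.5)·(1.5) + (-3.5)·(-3.5)) / 5 = 45.5/5 = 9.1
  S[X_1,X_2] = ((-1.5)·(-1.1667) + (-2.5)·(-3.1667) + (1.5)·(-0.1667) + (4.5)·(0.8333) + (1.5)·(0.8333) + (-3.5)·(2.8333)) / 5 = 4.5/5 = 0.9
  S[X_2,X_2] = ((-1.1667)·(-1.1667) + (-3.1667)·(-3.1667) + (-0.1667)·(-0.1667) + (0.8333)·(0.8333) + (0.8333)·(0.8333) + (2.8333)·(2.8333)) / 5 = 20.8333/5 = 4.1667
  S = [[9.1, 0.9],
 [0.9, 4.1667]].

Step 3 — invert S. det(S) = 9.1·4.1667 - (0.9)² = 37.1067.
  S^{-1} = (1/det) · [[d, -b], [-b, a]] = [[0.1123, -0.0243],
 [-0.0243, 0.2452]].

Step 4 — quadratic form (x̄ - mu_0)^T · S^{-1} · (x̄ - mu_0):
  S^{-1} · (x̄ - mu_0) = (0.1886, -0.2407),
  (x̄ - mu_0)^T · [...] = (1.5)·(0.1886) + (-0.8333)·(-0.2407) = 0.4836.

Step 5 — scale by n: T² = 6 · 0.4836 = 2.9015.

T² ≈ 2.9015


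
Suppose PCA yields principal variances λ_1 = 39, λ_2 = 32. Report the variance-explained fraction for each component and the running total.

Step 1 — total variance = trace(Sigma) = Σ λ_i = 39 + 32 = 71.

Step 2 — fraction explained by component i = λ_i / Σ λ:
  PC1: 39/71 = 0.5493
  PC2: 32/71 = 0.4507

Step 3 — cumulative fraction after k components = (λ_1 + ... + λ_k) / Σ λ:
  k = 1: 39/71 = 0.5493
  k = 2: (39 + 32)/71 = 71/71 = 1

Summary (fraction, with percent):

explained: PC1 0.5493 (54.93%), PC2 0.4507 (45.07%);  cumulative: 0.5493, 1


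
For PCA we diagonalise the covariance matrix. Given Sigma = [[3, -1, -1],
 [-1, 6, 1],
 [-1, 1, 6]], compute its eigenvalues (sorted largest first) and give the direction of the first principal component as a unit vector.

Step 1 — characteristic polynomial p(λ) = det(λI - Sigma) = λ³ - tr·λ² + c_1·λ - det, where tr = trace, c_1 = sum of the principal 2×2 minors, det = det(Sigma):
  tr = 3 + 6 + 6 = 15,
  c_1 = (3·6 - (-1)²) + (3·6 - (-1)²) + (6·6 - (1)²) = 17 + 17 + 35 = 69,
  det = 3·(6·6 - (1)²) - (-1)·((-1)·6 - (1)·(-1)) + (-1)·((-1)·(1) - 6·(-1)) = 3·(35) - (-1)·(-5) + (-1)·(5) = 95.
  So p(λ) = λ³ - 15λ² + 69λ - 95.
Step 2 — look for an integer root (rational root theorem: any rational root is an integer divisor of 95). Testing λ = 5:
  p(5) = 125 - 375 + 345 - 95 = 0  ✓
  Dividing out (λ - 5): p(λ) = (λ - 5)(λ² - 10λ + 19).
Step 3 — remaining eigenvalues from the quadratic λ² - 10λ + 19 = 0:
  Δ = 10² - 4·19 = 100 - 76 = 24,  λ = (10 ± √24)/2 = (10 ± 4.899)/2 ≈ 7.4495 or 2.5505.
  Sorted: λ_1 = 7.4495,  λ_2 = 5,  λ_3 = 2.5505  (check: sum = 15 = tr ✓).

Step 4 — unit eigenvector for λ_1 ≈ 7.4495: v spans the null space of (Sigma - λ_1 I), whose rows are
  r_1 = (-4.4495, -1, -1),  r_2 = (-1, -1.4495, 1),  r_3 = (-1, 1, -1.4495).
  v is orthogonal to every row, so take v ∝ r_1 × r_2 = ((-1)·(1) - (-1)·(-1.4495), (-1)·(-1) - (-4.4495)·(1), (-4.4495)·(-1.4495) - (-1)·(-1)) ≈ (-2.4495, 5.4495, 5.4495).
  Rescale (multiply by -1 so the first nonzero entry is positive): u = (2.4495, -5.4495, -5.4495).
  ||u|| = √((2.4495)² + (-5.4495)² + (-5.4495)²) = √(65.3939) ≈ 8.0866,  v_1 = u/||u|| ≈ (0.3029, -0.6739, -0.6739) (||v_1|| = 1).

λ_1 = 7.4495,  λ_2 = 5,  λ_3 = 2.5505;  v_1 ≈ (0.3029, -0.6739, -0.6739)


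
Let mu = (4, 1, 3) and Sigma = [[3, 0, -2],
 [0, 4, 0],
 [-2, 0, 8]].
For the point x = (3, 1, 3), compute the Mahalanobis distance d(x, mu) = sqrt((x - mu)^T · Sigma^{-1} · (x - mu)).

Step 1 — centre the observation: (x - mu) = (-1, 0, 0).

Step 2 — invert Sigma (cofactor / det for 3×3, or solve directly):
  Sigma^{-1} = [[0.4, 0, 0.1],
 [0, 0.25, 0],
 [0.1, 0, 0.15]].

Step 3 — form the quadratic (x - mu)^T · Sigma^{-1} · (x - mu):
  Sigma^{-1} · (x - mu) = (-0.4, 0, -0.1).
  (x - mu)^T · [Sigma^{-1} · (x - mu)] = (-1)·(-0.4) + (0)·(0) + (0)·(-0.1) = 0.4.

Step 4 — take square root: d = √(0.4) ≈ 0.6325.

d(x, mu) = √(0.4) ≈ 0.6325


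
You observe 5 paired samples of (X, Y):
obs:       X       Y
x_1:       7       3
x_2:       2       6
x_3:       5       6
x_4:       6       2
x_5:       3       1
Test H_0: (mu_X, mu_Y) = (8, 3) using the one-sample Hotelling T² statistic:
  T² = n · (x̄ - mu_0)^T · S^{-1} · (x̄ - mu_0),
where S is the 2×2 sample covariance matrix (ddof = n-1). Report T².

Step 1 — sample mean vector:
  mean(X) = (7 + 2 + 5 + 6 + 3) / 5 = 23/5 = 4.6
  mean(Y) = (3 + 6 + 6 + 2 + 1) / 5 = 18/5 = 3.6
  x̄ = (4.6, 3.6),  deviation x̄ - mu_0 = (4.6, 3.6) - (8, 3) = (-3.4, 0.6).

Step 2 — sample covariance matrix, S[i,j] = (1/(n-1)) · Σ_k (x_{k,i} - mean_i) · (x_{k,j} - mean_j), divisor n-1 = 4:
  S[X,X] = ((2.4)·(2.4) + (-2.6)·(-2.6) + (0.4)·(0.4) + (1.4)·(1.4) + (-1.6)·(-1.6)) / 4 = 17.2/4 = 4.3
  S[X,Y] = ((2.4)·(-0.6) + (-2.6)·(2.4) + (0.4)·(2.4) + (1.4)·(-1.6) + (-1.6)·(-2.6)) / 4 = -4.8/4 = -1.2
  S[Y,Y] = ((-0.6)·(-0.6) + (2.4)·(2.4) + (2.4)·(2.4) + (-1.6)·(-1.6) + (-2.6)·(-2.6)) / 4 = 21.2/4 = 5.3
  S = [[4.3, -1.2],
 [-1.2, 5.3]].

Step 3 — invert S. det(S) = 4.3·5.3 - (-1.2)² = 21.35.
  S^{-1} = (1/det) · [[d, -b], [-b, a]] = [[0.2482, 0.0562],
 [0.0562, 0.2014]].

Step 4 — quadratic form (x̄ - mu_0)^T · S^{-1} · (x̄ - mu_0):
  S^{-1} · (x̄ - mu_0) = (-0.8103, -0.0703),
  (x̄ - mu_0)^T · [...] = (-3.4)·(-0.8103) + (0.6)·(-0.0703) = 2.7129.

Step 5 — scale by n: T² = 5 · 2.7129 = 13.5644.

T² ≈ 13.5644


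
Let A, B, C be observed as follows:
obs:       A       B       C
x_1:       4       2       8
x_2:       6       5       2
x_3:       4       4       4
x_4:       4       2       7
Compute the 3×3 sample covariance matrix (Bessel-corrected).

Step 1 — column means:
  mean(A) = (4 + 6 + 4 + 4) / 4 = 18/4 = 4.5
  mean(B) = (2 + 5 + 4 + 2) / 4 = 13/4 = 3.25
  mean(C) = (8 + 2 + 4 + 7) / 4 = 21/4 = 5.25

Step 2 — sample covariance S[i,j] = (1/(n-1)) · Σ_k (x_{k,i} - mean_i) · (x_{k,j} - mean_j), with n-1 = 3.
  S[A,A] = ((-0.5)·(-0.5) + (1.5)·(1.5) + (-0.5)·(-0.5) + (-0.5)·(-0.5)) / 3 = 3/3 = 1
  S[A,B] = ((-0.5)·(-1.25) + (1.5)·(1.75) + (-0.5)·(0.75) + (-0.5)·(-1.25)) / 3 = 3.5/3 = 1.1667
  S[A,C] = ((-0.5)·(2.75) + (1.5)·(-3.25) + (-0.5)·(-1.25) + (-0.5)·(1.75)) / 3 = -6.5/3 = -2.1667
  S[B,B] = ((-1.25)·(-1.25) + (1.75)·(1.75) + (0.75)·(0.75) + (-1.25)·(-1.25)) / 3 = 6.75/3 = 2.25
  S[B,C] = ((-1.25)·(2.75) + (1.75)·(-3.25) + (0.75)·(-1.25) + (-1.25)·(1.75)) / 3 = -12.25/3 = -4.0833
  S[C,C] = ((2.75)·(2.75) + (-3.25)·(-3.25) + (-1.25)·(-1.25) + (1.75)·(1.75)) / 3 = 22.75/3 = 7.5833

S is symmetric (S[j,i] = S[i,j]). Assembling:

S = [[1, 1.1667, -2.1667],
 [1.1667, 2.25, -4.0833],
 [-2.1667, -4.0833, 7.5833]]


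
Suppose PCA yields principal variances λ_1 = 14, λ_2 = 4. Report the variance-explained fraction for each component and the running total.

Step 1 — total variance = trace(Sigma) = Σ λ_i = 14 + 4 = 18.

Step 2 — fraction explained by component i = λ_i / Σ λ:
  PC1: 14/18 = 0.7778
  PC2: 4/18 = 0.2222

Step 3 — cumulative fraction after k components = (λ_1 + ... + λ_k) / Σ λ:
  k = 1: 14/18 = 0.7778
  k = 2: (14 + 4)/18 = 18/18 = 1

Summary (fraction, with percent):

explained: PC1 0.7778 (77.78%), PC2 0.2222 (22.22%);  cumulative: 0.7778, 1


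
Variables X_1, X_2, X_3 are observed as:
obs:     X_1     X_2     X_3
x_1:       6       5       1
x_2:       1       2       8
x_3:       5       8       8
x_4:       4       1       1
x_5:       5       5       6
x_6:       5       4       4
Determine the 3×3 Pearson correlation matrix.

Step 1 — column means:
  mean(X_1) = (6 + 1 + 5 + 4 + 5 + 5) / 6 = 26/6 = 4.3333
  mean(X_2) = (5 + 2 + 8 + 1 + 5 + 4) / 6 = 25/6 = 4.1667
  mean(X_3) = (1 + 8 + 8 + 1 + 6 + 4) / 6 = 28/6 = 4.6667

Step 2 — sample variances and covariances s[i,j] = (1/(n-1)) · Σ_k (x_{k,i} - mean_i) · (x_{k,j} - mean_j), with n-1 = 5:
  s[X_1,X_1] = ((1.6667)·(1.6667) + (-3.3333)·(-3.3333) + (0.6667)·(0.6667) + (-0.3333)·(-0.3333) + (0.6667)·(0.6667) + (0.6667)·(0.6667)) / 5 = 15.3333/5 = 3.0667
  s[X_1,X_2] = ((1.6667)·(0.8333) + (-3.3333)·(-2.1667) + (0.6667)·(3.8333) + (-0.3333)·(-3.1667) + (0.6667)·(0.8333) + (0.6667)·(-0.1667)) / 5 = 12.6667/5 = 2.5333
  s[X_1,X_3] = ((1.6667)·(-3.6667) + (-3.3333)·(3.3333) + (0.6667)·(3.3333) + (-0.3333)·(-3.6667) + (0.6667)·(1.3333) + (0.6667)·(-0.6667)) / 5 = -13.3333/5 = -2.6667
  s[X_2,X_2] = ((0.8333)·(0.8333) + (-2.1667)·(-2.1667) + (3.8333)·(3.8333) + (-3.1667)·(-3.1667) + (0.8333)·(0.8333) + (-0.1667)·(-0.1667)) / 5 = 30.8333/5 = 6.1667
  s[X_2,X_3] = ((0.8333)·(-3.6667) + (-2.1667)·(3.3333) + (3.8333)·(3.3333) + (-3.1667)·(-3.6667) + (0.8333)·(1.3333) + (-0.1667)·(-0.6667)) / 5 = 15.3333/5 = 3.0667
  s[X_3,X_3] = ((-3.6667)·(-3.6667) + (3.3333)·(3.3333) + (3.3333)·(3.3333) + (-3.6667)·(-3.6667) + (1.3333)·(1.3333) + (-0.6667)·(-0.6667)) / 5 = 51.3333/5 = 10.2667
  Sample standard deviations s_i = √(s[i,i]):
  s(X_1) = √(3.0667) = 1.7512
  s(X_2) = √(6.1667) = 2.4833
  s(X_3) = √(10.2667) = 3.2042

Step 3 — r_{ij} = s_{ij} / (s_i · s_j):
  r[X_1,X_1] = 1 (diagonal).
  r[X_1,X_2] = 2.5333 / (1.7512 · 2.4833) = 2.5333 / 4.3487 = 0.5826
  r[X_1,X_3] = -2.6667 / (1.7512 · 3.2042) = -2.6667 / 5.6111 = -0.4752
  r[X_2,X_2] = 1 (diagonal).
  r[X_2,X_3] = 3.0667 / (2.4833 · 3.2042) = 3.0667 / 7.9568 = 0.3854
  r[X_3,X_3] = 1 (diagonal).

R is symmetric with unit diagonal. Assembling:

R = [[1, 0.5826, -0.4752],
 [0.5826, 1, 0.3854],
 [-0.4752, 0.3854, 1]]


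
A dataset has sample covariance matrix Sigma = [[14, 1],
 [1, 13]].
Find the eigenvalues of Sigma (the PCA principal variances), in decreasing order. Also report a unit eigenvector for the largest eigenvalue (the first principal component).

Step 1 — characteristic polynomial of 2×2 Sigma:
  det(Sigma - λI) = λ² - trace · λ + det = 0.
  trace = 14 + 13 = 27, det = 14·13 - (1)² = 181.
Step 2 — discriminant:
  Δ = trace² - 4·det = 729 - 724 = 5.
Step 3 — eigenvalues:
  λ = (trace ± √Δ)/2 = (27 ± 2.2361)/2,
  λ_1 = 14.618,  λ_2 = 12.382.

Step 4 — unit eigenvector for λ_1: solve (Sigma - λ_1 I)v = 0. First row:
  (14 - 14.618)·v_x + (1)·v_y = 0, i.e. (-0.618)·v_x + (1)·v_y = 0,
  so v ∝ (b, λ_1 - a) = (1, 0.618) = u.
  ||u|| = √((1)² + (0.618)²) = √(1.382) ≈ 1.1756,
  v_1 = u/||u|| ≈ (0.8507, 0.5257) (||v_1|| = 1).

λ_1 = 14.618,  λ_2 = 12.382;  v_1 ≈ (0.8507, 0.5257)


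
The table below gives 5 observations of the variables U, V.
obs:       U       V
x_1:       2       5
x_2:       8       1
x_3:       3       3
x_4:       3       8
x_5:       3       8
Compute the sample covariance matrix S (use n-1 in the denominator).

Step 1 — column means:
  mean(U) = (2 + 8 + 3 + 3 + 3) / 5 = 19/5 = 3.8
  mean(V) = (5 + 1 + 3 + 8 + 8) / 5 = 25/5 = 5

Step 2 — sample covariance S[i,j] = (1/(n-1)) · Σ_k (x_{k,i} - mean_i) · (x_{k,j} - mean_j), with n-1 = 4.
  S[U,U] = ((-1.8)·(-1.8) + (4.2)·(4.2) + (-0.8)·(-0.8) + (-0.8)·(-0.8) + (-0.8)·(-0.8)) / 4 = 22.8/4 = 5.7
  S[U,V] = ((-1.8)·(0) + (4.2)·(-4) + (-0.8)·(-2) + (-0.8)·(3) + (-0.8)·(3)) / 4 = -20/4 = -5
  S[V,V] = ((0)·(0) + (-4)·(-4) + (-2)·(-2) + (3)·(3) + (3)·(3)) / 4 = 38/4 = 9.5

S is symmetric (S[j,i] = S[i,j]). Assembling:

S = [[5.7, -5],
 [-5, 9.5]]


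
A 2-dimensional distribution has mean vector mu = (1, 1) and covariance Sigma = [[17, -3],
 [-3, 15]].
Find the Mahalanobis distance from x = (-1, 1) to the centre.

Step 1 — centre the observation: (x - mu) = (-2, 0).

Step 2 — invert Sigma. det(Sigma) = 17·15 - (-3)² = 246.
  Sigma^{-1} = (1/det) · [[d, -b], [-b, a]] = [[0.061, 0.0122],
 [0.0122, 0.0691]].

Step 3 — form the quadratic (x - mu)^T · Sigma^{-1} · (x - mu):
  Sigma^{-1} · (x - mu) = (-0.122, -0.0244).
  (x - mu)^T · [Sigma^{-1} · (x - mu)] = (-2)·(-0.122) + (0)·(-0.0244) = 0.2439.

Step 4 — take square root: d = √(0.2439) ≈ 0.4939.

d(x, mu) = √(0.2439) ≈ 0.4939


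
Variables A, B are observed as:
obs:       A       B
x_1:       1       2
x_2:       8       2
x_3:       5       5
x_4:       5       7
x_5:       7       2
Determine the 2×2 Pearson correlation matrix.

Step 1 — column means:
  mean(A) = (1 + 8 + 5 + 5 + 7) / 5 = 26/5 = 5.2
  mean(B) = (2 + 2 + 5 + 7 + 2) / 5 = 18/5 = 3.6

Step 2 — sample variances and covariances s[i,j] = (1/(n-1)) · Σ_k (x_{k,i} - mean_i) · (x_{k,j} - mean_j), with n-1 = 4:
  s[A,A] = ((-4.2)·(-4.2) + (2.8)·(2.8) + (-0.2)·(-0.2) + (-0.2)·(-0.2) + (1.8)·(1.8)) / 4 = 28.8/4 = 7.2
  s[A,B] = ((-4.2)·(-1.6) + (2.8)·(-1.6) + (-0.2)·(1.4) + (-0.2)·(3.4) + (1.8)·(-1.6)) / 4 = -1.6/4 = -0.4
  s[B,B] = ((-1.6)·(-1.6) + (-1.6)·(-1.6) + (1.4)·(1.4) + (3.4)·(3.4) + (-1.6)·(-1.6)) / 4 = 21.2/4 = 5.3
  Sample standard deviations s_i = √(s[i,i]):
  s(A) = √(7.2) = 2.6833
  s(B) = √(5.3) = 2.3022

Step 3 — r_{ij} = s_{ij} / (s_i · s_j):
  r[A,A] = 1 (diagonal).
  r[A,B] = -0.4 / (2.6833 · 2.3022) = -0.4 / 6.1774 = -0.0648
  r[B,B] = 1 (diagonal).

R is symmetric with unit diagonal. Assembling:

R = [[1, -0.0648],
 [-0.0648, 1]]


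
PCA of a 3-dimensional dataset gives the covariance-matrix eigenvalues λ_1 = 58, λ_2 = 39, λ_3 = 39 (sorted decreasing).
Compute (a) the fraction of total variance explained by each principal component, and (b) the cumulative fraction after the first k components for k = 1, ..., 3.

Step 1 — total variance = trace(Sigma) = Σ λ_i = 58 + 39 + 39 = 136.

Step 2 — fraction explained by component i = λ_i / Σ λ:
  PC1: 58/136 = 0.4265
  PC2: 39/136 = 0.2868
  PC3: 39/136 = 0.2868

Step 3 — cumulative fraction after k components = (λ_1 + ... + λ_k) / Σ λ:
  k = 1: 58/136 = 0.4265
  k = 2: (58 + 39)/136 = 97/136 = 0.7132
  k = 3: (58 + 39 + 39)/136 = 136/136 = 1

Summary (fraction, with percent):

explained: PC1 0.4265 (42.65%), PC2 0.2868 (28.68%), PC3 0.2868 (28.68%);  cumulative: 0.4265, 0.7132, 1


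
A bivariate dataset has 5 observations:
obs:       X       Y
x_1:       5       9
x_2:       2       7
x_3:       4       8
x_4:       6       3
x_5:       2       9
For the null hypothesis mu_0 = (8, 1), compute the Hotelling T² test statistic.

Step 1 — sample mean vector:
  mean(X) = (5 + 2 + 4 + 6 + 2) / 5 = 19/5 = 3.8
  mean(Y) = (9 + 7 + 8 + 3 + 9) / 5 = 36/5 = 7.2
  x̄ = (3.8, 7.2),  deviation x̄ - mu_0 = (3.8, 7.2) - (8, 1) = (-4.2, 6.2).

Step 2 — sample covariance matrix, S[i,j] = (1/(n-1)) · Σ_k (x_{k,i} - mean_i) · (x_{k,j} - mean_j), divisor n-1 = 4:
  S[X,X] = ((1.2)·(1.2) + (-1.8)·(-1.8) + (0.2)·(0.2) + (2.2)·(2.2) + (-1.8)·(-1.8)) / 4 = 12.8/4 = 3.2
  S[X,Y] = ((1.2)·(1.8) + (-1.8)·(-0.2) + (0.2)·(0.8) + (2.2)·(-4.2) + (-1.8)·(1.8)) / 4 = -9.8/4 = -2.45
  S[Y,Y] = ((1.8)·(1.8) + (-0.2)·(-0.2) + (0.8)·(0.8) + (-4.2)·(-4.2) + (1.8)·(1.8)) / 4 = 24.8/4 = 6.2
  S = [[3.2, -2.45],
 [-2.45, 6.2]].

Step 3 — invert S. det(S) = 3.2·6.2 - (-2.45)² = 13.8375.
  S^{-1} = (1/det) · [[d, -b], [-b, a]] = [[0.4481, 0.1771],
 [0.1771, 0.2313]].

Step 4 — quadratic form (x̄ - mu_0)^T · S^{-1} · (x̄ - mu_0):
  S^{-1} · (x̄ - mu_0) = (-0.7841, 0.6902),
  (x̄ - mu_0)^T · [...] = (-4.2)·(-0.7841) + (6.2)·(0.6902) = 7.5722.

Step 5 — scale by n: T² = 5 · 7.5722 = 37.8609.

T² ≈ 37.8609


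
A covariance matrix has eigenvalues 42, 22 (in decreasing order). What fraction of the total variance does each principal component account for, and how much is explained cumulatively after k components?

Step 1 — total variance = trace(Sigma) = Σ λ_i = 42 + 22 = 64.

Step 2 — fraction explained by component i = λ_i / Σ λ:
  PC1: 42/64 = 0.6562
  PC2: 22/64 = 0.3438

Step 3 — cumulative fraction after k components = (λ_1 + ... + λ_k) / Σ λ:
  k = 1: 42/64 = 0.6562
  k = 2: (42 + 22)/64 = 64/64 = 1

Summary (fraction, with percent):

explained: PC1 0.6562 (65.62%), PC2 0.3438 (34.38%);  cumulative: 0.6562, 1


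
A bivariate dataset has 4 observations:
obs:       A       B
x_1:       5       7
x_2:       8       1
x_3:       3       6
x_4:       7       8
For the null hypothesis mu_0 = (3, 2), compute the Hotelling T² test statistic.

Step 1 — sample mean vector:
  mean(A) = (5 + 8 + 3 + 7) / 4 = 23/4 = 5.75
  mean(B) = (7 + 1 + 6 + 8) / 4 = 22/4 = 5.5
  x̄ = (5.75, 5.5),  deviation x̄ - mu_0 = (5.75, 5.5) - (3, 2) = (2.75, 3.5).

Step 2 — sample covariance matrix, S[i,j] = (1/(n-1)) · Σ_k (x_{k,i} - mean_i) · (x_{k,j} - mean_j), divisor n-1 = 3:
  S[A,A] = ((-0.75)·(-0.75) + (2.25)·(2.25) + (-2.75)·(-2.75) + (1.25)·(1.25)) / 3 = 14.75/3 = 4.9167
  S[A,B] = ((-0.75)·(1.5) + (2.25)·(-4.5) + (-2.75)·(0.5) + (1.25)·(2.5)) / 3 = -9.5/3 = -3.1667
  S[B,B] = ((1.5)·(1.5) + (-4.5)·(-4.5) + (0.5)·(0.5) + (2.5)·(2.5)) / 3 = 29/3 = 9.6667
  S = [[4.9167, -3.1667],
 [-3.1667, 9.6667]].

Step 3 — invert S. det(S) = 4.9167·9.6667 - (-3.1667)² = 37.5.
  S^{-1} = (1/det) · [[d, -b], [-b, a]] = [[0.2578, 0.0844],
 [0.0844, 0.1311]].

Step 4 — quadratic form (x̄ - mu_0)^T · S^{-1} · (x̄ - mu_0):
  S^{-1} · (x̄ - mu_0) = (1.0044, 0.6911),
  (x̄ - mu_0)^T · [...] = (2.75)·(1.0044) + (3.5)·(0.6911) = 5.1811.

Step 5 — scale by n: T² = 4 · 5.1811 = 20.7244.

T² ≈ 20.7244


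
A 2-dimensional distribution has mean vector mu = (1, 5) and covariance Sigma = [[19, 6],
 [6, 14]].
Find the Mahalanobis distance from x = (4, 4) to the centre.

Step 1 — centre the observation: (x - mu) = (3, -1).

Step 2 — invert Sigma. det(Sigma) = 19·14 - (6)² = 230.
  Sigma^{-1} = (1/det) · [[d, -b], [-b, a]] = [[0.0609, -0.0261],
 [-0.0261, 0.0826]].

Step 3 — form the quadratic (x - mu)^T · Sigma^{-1} · (x - mu):
  Sigma^{-1} · (x - mu) = (0.2087, -0.1609).
  (x - mu)^T · [Sigma^{-1} · (x - mu)] = (3)·(0.2087) + (-1)·(-0.1609) = 0.787.

Step 4 — take square root: d = √(0.787) ≈ 0.8871.

d(x, mu) = √(0.787) ≈ 0.8871


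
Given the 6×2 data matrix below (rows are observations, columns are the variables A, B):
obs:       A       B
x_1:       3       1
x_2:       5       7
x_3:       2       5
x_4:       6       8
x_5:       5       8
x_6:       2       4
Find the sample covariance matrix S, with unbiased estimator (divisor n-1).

Step 1 — column means:
  mean(A) = (3 + 5 + 2 + 6 + 5 + 2) / 6 = 23/6 = 3.8333
  mean(B) = (1 + 7 + 5 + 8 + 8 + 4) / 6 = 33/6 = 5.5

Step 2 — sample covariance S[i,j] = (1/(n-1)) · Σ_k (x_{k,i} - mean_i) · (x_{k,j} - mean_j), with n-1 = 5.
  S[A,A] = ((-0.8333)·(-0.8333) + (1.1667)·(1.1667) + (-1.8333)·(-1.8333) + (2.1667)·(2.1667) + (1.1667)·(1.1667) + (-1.8333)·(-1.8333)) / 5 = 14.8333/5 = 2.9667
  S[A,B] = ((-0.8333)·(-4.5) + (1.1667)·(1.5) + (-1.8333)·(-0.5) + (2.1667)·(2.5) + (1.1667)·(2.5) + (-1.8333)·(-1.5)) / 5 = 17.5/5 = 3.5
  S[B,B] = ((-4.5)·(-4.5) + (1.5)·(1.5) + (-0.5)·(-0.5) + (2.5)·(2.5) + (2.5)·(2.5) + (-1.5)·(-1.5)) / 5 = 37.5/5 = 7.5

S is symmetric (S[j,i] = S[i,j]). Assembling:

S = [[2.9667, 3.5],
 [3.5, 7.5]]


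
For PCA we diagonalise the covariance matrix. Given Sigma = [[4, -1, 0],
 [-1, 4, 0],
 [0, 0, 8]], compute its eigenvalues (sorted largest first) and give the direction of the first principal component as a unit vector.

Step 1 — characteristic polynomial p(λ) = det(λI - Sigma) = λ³ - tr·λ² + c_1·λ - det, where tr = trace, c_1 = sum of the principal 2×2 minors, det = det(Sigma):
  tr = 4 + 4 + 8 = 16,
  c_1 = (4·4 - (-1)²) + (4·8 - (0)²) + (4·8 - (0)²) = 15 + 32 + 32 = 79,
  det = 4·(4·8 - (0)²) - (-1)·((-1)·8 - (0)·(0)) + (0)·((-1)·(0) - 4·(0)) = 4·(32) - (-1)·(-8) + (0)·(0) = 120.
  So p(λ) = λ³ - 16λ² + 79λ - 120.
Step 2 — look for an integer root (rational root theorem: any rational root is an integer divisor of 120). Testing λ = 3:
  p(3) = 27 - 144 + 237 - 120 = 0  ✓
  Dividing out (λ - 3): p(λ) = (λ - 3)(λ² - 13λ + 40).
Step 3 — remaining eigenvalues from the quadratic λ² - 13λ + 40 = 0:
  Δ = 13² - 4·40 = 169 - 160 = 9,  λ = (13 ± √9)/2 = (13 ± 3)/2 = 8 or 5.
  Sorted: λ_1 = 8,  λ_2 = 5,  λ_3 = 3  (check: sum = 16 = tr ✓).

Step 4 — unit eigenvector for λ_1 = 8: v spans the null space of (Sigma - λ_1 I), whose rows are
  r_1 = (-4, -1, 0),  r_2 = (-1, -4, 0),  r_3 = (0, 0, 0).
  v is orthogonal to every row, so take v ∝ r_1 × r_2 = ((-1)·(0) - (0)·(-4), (0)·(-1) - (-4)·(0), (-4)·(-4) - (-1)·(-1)) = (0, 0, 15).
  Rescale (divide by 15): u = (0, 0, 1).
  ||u|| = √((0)² + (0)² + (1)²) = √(1) = 1,  v_1 = u/||u|| ≈ (0, 0, 1) (||v_1|| = 1).

λ_1 = 8,  λ_2 = 5,  λ_3 = 3;  v_1 ≈ (0, 0, 1)


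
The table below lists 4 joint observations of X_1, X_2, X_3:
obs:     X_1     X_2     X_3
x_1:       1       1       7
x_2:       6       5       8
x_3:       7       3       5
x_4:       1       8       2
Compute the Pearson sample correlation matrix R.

Step 1 — column means:
  mean(X_1) = (1 + 6 + 7 + 1) / 4 = 15/4 = 3.75
  mean(X_2) = (1 + 5 + 3 + 8) / 4 = 17/4 = 4.25
  mean(X_3) = (7 + 8 + 5 + 2) / 4 = 22/4 = 5.5

Step 2 — sample variances and covariances s[i,j] = (1/(n-1)) · Σ_k (x_{k,i} - mean_i) · (x_{k,j} - mean_j), with n-1 = 3:
  s[X_1,X_1] = ((-2.75)·(-2.75) + (2.25)·(2.25) + (3.25)·(3.25) + (-2.75)·(-2.75)) / 3 = 30.75/3 = 10.25
  s[X_1,X_2] = ((-2.75)·(-3.25) + (2.25)·(0.75) + (3.25)·(-1.25) + (-2.75)·(3.75)) / 3 = -3.75/3 = -1.25
  s[X_1,X_3] = ((-2.75)·(1.5) + (2.25)·(2.5) + (3.25)·(-0.5) + (-2.75)·(-3.5)) / 3 = 9.5/3 = 3.1667
  s[X_2,X_2] = ((-3.25)·(-3.25) + (0.75)·(0.75) + (-1.25)·(-1.25) + (3.75)·(3.75)) / 3 = 26.75/3 = 8.9167
  s[X_2,X_3] = ((-3.25)·(1.5) + (0.75)·(2.5) + (-1.25)·(-0.5) + (3.75)·(-3.5)) / 3 = -15.5/3 = -5.1667
  s[X_3,X_3] = ((1.5)·(1.5) + (2.5)·(2.5) + (-0.5)·(-0.5) + (-3.5)·(-3.5)) / 3 = 21/3 = 7
  Sample standard deviations s_i = √(s[i,i]):
  s(X_1) = √(10.25) = 3.2016
  s(X_2) = √(8.9167) = 2.9861
  s(X_3) = √(7) = 2.6458

Step 3 — r_{ij} = s_{ij} / (s_i · s_j):
  r[X_1,X_1] = 1 (diagonal).
  r[X_1,X_2] = -1.25 / (3.2016 · 2.9861) = -1.25 / 9.5601 = -0.1308
  r[X_1,X_3] = 3.1667 / (3.2016 · 2.6458) = 3.1667 / 8.4705 = 0.3738
  r[X_2,X_2] = 1 (diagonal).
  r[X_2,X_3] = -5.1667 / (2.9861 · 2.6458) = -5.1667 / 7.9004 = -0.654
  r[X_3,X_3] = 1 (diagonal).

R is symmetric with unit diagonal. Assembling:

R = [[1, -0.1308, 0.3738],
 [-0.1308, 1, -0.654],
 [0.3738, -0.654, 1]]


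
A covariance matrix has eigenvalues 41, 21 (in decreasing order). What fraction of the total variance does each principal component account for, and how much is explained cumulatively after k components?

Step 1 — total variance = trace(Sigma) = Σ λ_i = 41 + 21 = 62.

Step 2 — fraction explained by component i = λ_i / Σ λ:
  PC1: 41/62 = 0.6613
  PC2: 21/62 = 0.3387

Step 3 — cumulative fraction after k components = (λ_1 + ... + λ_k) / Σ λ:
  k = 1: 41/62 = 0.6613
  k = 2: (41 + 21)/62 = 62/62 = 1

Summary (fraction, with percent):

explained: PC1 0.6613 (66.13%), PC2 0.3387 (33.87%);  cumulative: 0.6613, 1


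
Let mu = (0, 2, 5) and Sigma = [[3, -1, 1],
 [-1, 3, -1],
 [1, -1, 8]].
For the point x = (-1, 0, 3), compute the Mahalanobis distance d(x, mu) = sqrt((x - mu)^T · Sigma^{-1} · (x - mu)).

Step 1 — centre the observation: (x - mu) = (-1, -2, -2).

Step 2 — invert Sigma (cofactor / det for 3×3, or solve directly):
  Sigma^{-1} = [[0.3833, 0.1167, -0.0333],
 [0.1167, 0.3833, 0.0333],
 [-0.0333, 0.0333, 0.1333]].

Step 3 — form the quadratic (x - mu)^T · Sigma^{-1} · (x - mu):
  Sigma^{-1} · (x - mu) = (-0.55, -0.95, -0.3).
  (x - mu)^T · [Sigma^{-1} · (x - mu)] = (-1)·(-0.55) + (-2)·(-0.95) + (-2)·(-0.3) = 3.05.

Step 4 — take square root: d = √(3.05) ≈ 1.7464.

d(x, mu) = √(3.05) ≈ 1.7464


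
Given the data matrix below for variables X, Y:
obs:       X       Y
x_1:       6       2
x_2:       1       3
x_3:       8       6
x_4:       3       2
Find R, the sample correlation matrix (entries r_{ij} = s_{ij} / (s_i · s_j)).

Step 1 — column means:
  mean(X) = (6 + 1 + 8 + 3) / 4 = 18/4 = 4.5
  mean(Y) = (2 + 3 + 6 + 2) / 4 = 13/4 = 3.25

Step 2 — sample variances and covariances s[i,j] = (1/(n-1)) · Σ_k (x_{k,i} - mean_i) · (x_{k,j} - mean_j), with n-1 = 3:
  s[X,X] = ((1.5)·(1.5) + (-3.5)·(-3.5) + (3.5)·(3.5) + (-1.5)·(-1.5)) / 3 = 29/3 = 9.6667
  s[X,Y] = ((1.5)·(-1.25) + (-3.5)·(-0.25) + (3.5)·(2.75) + (-1.5)·(-1.25)) / 3 = 10.5/3 = 3.5
  s[Y,Y] = ((-1.25)·(-1.25) + (-0.25)·(-0.25) + (2.75)·(2.75) + (-1.25)·(-1.25)) / 3 = 10.75/3 = 3.5833
  Sample standard deviations s_i = √(s[i,i]):
  s(X) = √(9.6667) = 3.1091
  s(Y) = √(3.5833) = 1.893

Step 3 — r_{ij} = s_{ij} / (s_i · s_j):
  r[X,X] = 1 (diagonal).
  r[X,Y] = 3.5 / (3.1091 · 1.893) = 3.5 / 5.8855 = 0.5947
  r[Y,Y] = 1 (diagonal).

R is symmetric with unit diagonal. Assembling:

R = [[1, 0.5947],
 [0.5947, 1]]


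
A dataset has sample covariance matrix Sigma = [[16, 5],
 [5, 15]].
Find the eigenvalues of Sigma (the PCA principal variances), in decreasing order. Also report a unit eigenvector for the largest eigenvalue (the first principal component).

Step 1 — characteristic polynomial of 2×2 Sigma:
  det(Sigma - λI) = λ² - trace · λ + det = 0.
  trace = 16 + 15 = 31, det = 16·15 - (5)² = 215.
Step 2 — discriminant:
  Δ = trace² - 4·det = 961 - 860 = 101.
Step 3 — eigenvalues:
  λ = (trace ± √Δ)/2 = (31 ± 10.0499)/2,
  λ_1 = 20.5249,  λ_2 = 10.4751.

Step 4 — unit eigenvector for λ_1: solve (Sigma - λ_1 I)v = 0. First row:
  (16 - 20.5249)·v_x + (5)·v_y = 0, i.e. (-4.5249)·v_x + (5)·v_y = 0,
  so v ∝ (b, λ_1 - a) = (5, 4.5249) = u.
  ||u|| = √((5)² + (4.5249)²) = √(45.4751) ≈ 6.7435,
  v_1 = u/||u|| ≈ (0.7415, 0.671) (||v_1|| = 1).

λ_1 = 20.5249,  λ_2 = 10.4751;  v_1 ≈ (0.7415, 0.671)


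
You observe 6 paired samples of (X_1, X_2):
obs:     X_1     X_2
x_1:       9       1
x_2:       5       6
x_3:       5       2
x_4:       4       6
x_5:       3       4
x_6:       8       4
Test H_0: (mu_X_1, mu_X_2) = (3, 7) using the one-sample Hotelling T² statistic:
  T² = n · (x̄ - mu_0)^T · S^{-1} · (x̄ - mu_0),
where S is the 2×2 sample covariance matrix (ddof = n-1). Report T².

Step 1 — sample mean vector:
  mean(X_1) = (9 + 5 + 5 + 4 + 3 + 8) / 6 = 34/6 = 5.6667
  mean(X_2) = (1 + 6 + 2 + 6 + 4 + 4) / 6 = 23/6 = 3.8333
  x̄ = (5.6667, 3.8333),  deviation x̄ - mu_0 = (5.6667, 3.8333) - (3, 7) = (2.6667, -3.1667).

Step 2 — sample covariance matrix, S[i,j] = (1/(n-1)) · Σ_k (x_{k,i} - mean_i) · (x_{k,j} - mean_j), divisor n-1 = 5:
  S[X_1,X_1] = ((3.3333)·(3.3333) + (-0.6667)·(-0.6667) + (-0.6667)·(-0.6667) + (-1.6667)·(-1.6667) + (-2.6667)·(-2.6667) + (2.3333)·(2.3333)) / 5 = 27.3333/5 = 5.4667
  S[X_1,X_2] = ((3.3333)·(-2.8333) + (-0.6667)·(2.1667) + (-0.6667)·(-1.8333) + (-1.6667)·(2.1667) + (-2.6667)·(0.1667) + (2.3333)·(0.1667)) / 5 = -13.3333/5 = -2.6667
  S[X_2,X_2] = ((-2.8333)·(-2.8333) + (2.1667)·(2.1667) + (-1.8333)·(-1.8333) + (2.1667)·(2.1667) + (0.1667)·(0.1667) + (0.1667)·(0.1667)) / 5 = 20.8333/5 = 4.1667
  S = [[5.4667, -2.6667],
 [-2.6667, 4.1667]].

Step 3 — invert S. det(S) = 5.4667·4.1667 - (-2.6667)² = 15.6667.
  S^{-1} = (1/det) · [[d, -b], [-b, a]] = [[0.266, 0.1702],
 [0.1702, 0.3489]].

Step 4 — quadratic form (x̄ - mu_0)^T · S^{-1} · (x̄ - mu_0):
  S^{-1} · (x̄ - mu_0) = (0.1702, -0.6511),
  (x̄ - mu_0)^T · [...] = (2.6667)·(0.1702) + (-3.1667)·(-0.6511) = 2.5156.

Step 5 — scale by n: T² = 6 · 2.5156 = 15.0936.

T² ≈ 15.0936


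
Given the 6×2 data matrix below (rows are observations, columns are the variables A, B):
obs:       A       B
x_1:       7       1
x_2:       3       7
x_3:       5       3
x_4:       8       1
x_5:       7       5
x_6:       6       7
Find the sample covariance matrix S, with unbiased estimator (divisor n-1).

Step 1 — column means:
  mean(A) = (7 + 3 + 5 + 8 + 7 + 6) / 6 = 36/6 = 6
  mean(B) = (1 + 7 + 3 + 1 + 5 + 7) / 6 = 24/6 = 4

Step 2 — sample covariance S[i,j] = (1/(n-1)) · Σ_k (x_{k,i} - mean_i) · (x_{k,j} - mean_j), with n-1 = 5.
  S[A,A] = ((1)·(1) + (-3)·(-3) + (-1)·(-1) + (2)·(2) + (1)·(1) + (0)·(0)) / 5 = 16/5 = 3.2
  S[A,B] = ((1)·(-3) + (-3)·(3) + (-1)·(-1) + (2)·(-3) + (1)·(1) + (0)·(3)) / 5 = -16/5 = -3.2
  S[B,B] = ((-3)·(-3) + (3)·(3) + (-1)·(-1) + (-3)·(-3) + (1)·(1) + (3)·(3)) / 5 = 38/5 = 7.6

S is symmetric (S[j,i] = S[i,j]). Assembling:

S = [[3.2, -3.2],
 [-3.2, 7.6]]


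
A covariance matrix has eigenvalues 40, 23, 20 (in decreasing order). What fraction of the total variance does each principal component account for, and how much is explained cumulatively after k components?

Step 1 — total variance = trace(Sigma) = Σ λ_i = 40 + 23 + 20 = 83.

Step 2 — fraction explained by component i = λ_i / Σ λ:
  PC1: 40/83 = 0.4819
  PC2: 23/83 = 0.2771
  PC3: 20/83 = 0.241

Step 3 — cumulative fraction after k components = (λ_1 + ... + λ_k) / Σ λ:
  k = 1: 40/83 = 0.4819
  k = 2: (40 + 23)/83 = 63/83 = 0.759
  k = 3: (40 + 23 + 20)/83 = 83/83 = 1

Summary (fraction, with percent):

explained: PC1 0.4819 (48.19%), PC2 0.2771 (27.71%), PC3 0.241 (24.1%);  cumulative: 0.4819, 0.759, 1


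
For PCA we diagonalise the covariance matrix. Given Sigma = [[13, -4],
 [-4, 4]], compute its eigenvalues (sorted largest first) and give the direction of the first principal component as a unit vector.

Step 1 — characteristic polynomial of 2×2 Sigma:
  det(Sigma - λI) = λ² - trace · λ + det = 0.
  trace = 13 + 4 = 17, det = 13·4 - (-4)² = 36.
Step 2 — discriminant:
  Δ = trace² - 4·det = 289 - 144 = 145.
Step 3 — eigenvalues:
  λ = (trace ± √Δ)/2 = (17 ± 12.0416)/2,
  λ_1 = 14.5208,  λ_2 = 2.4792.

Step 4 — unit eigenvector for λ_1: solve (Sigma - λ_1 I)v = 0. First row:
  (13 - 14.5208)·v_x + (-4)·v_y = 0, i.e. (-1.5208)·v_x + (-4)·v_y = 0,
  so v ∝ (b, λ_1 - a) = (-4, 1.5208); multiply by -1 so the first entry is positive: u = (4, -1.5208).
  ||u|| = √((4)² + (-1.5208)²) = √(18.3128) ≈ 4.2793,
  v_1 = u/||u|| ≈ (0.9347, -0.3554) (||v_1|| = 1).

λ_1 = 14.5208,  λ_2 = 2.4792;  v_1 ≈ (0.9347, -0.3554)


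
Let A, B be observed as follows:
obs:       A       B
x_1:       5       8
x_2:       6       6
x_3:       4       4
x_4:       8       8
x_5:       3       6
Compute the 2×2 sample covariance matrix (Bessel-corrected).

Step 1 — column means:
  mean(A) = (5 + 6 + 4 + 8 + 3) / 5 = 26/5 = 5.2
  mean(B) = (8 + 6 + 4 + 8 + 6) / 5 = 32/5 = 6.4

Step 2 — sample covariance S[i,j] = (1/(n-1)) · Σ_k (x_{k,i} - mean_i) · (x_{k,j} - mean_j), with n-1 = 4.
  S[A,A] = ((-0.2)·(-0.2) + (0.8)·(0.8) + (-1.2)·(-1.2) + (2.8)·(2.8) + (-2.2)·(-2.2)) / 4 = 14.8/4 = 3.7
  S[A,B] = ((-0.2)·(1.6) + (0.8)·(-0.4) + (-1.2)·(-2.4) + (2.8)·(1.6) + (-2.2)·(-0.4)) / 4 = 7.6/4 = 1.9
  S[B,B] = ((1.6)·(1.6) + (-0.4)·(-0.4) + (-2.4)·(-2.4) + (1.6)·(1.6) + (-0.4)·(-0.4)) / 4 = 11.2/4 = 2.8

S is symmetric (S[j,i] = S[i,j]). Assembling:

S = [[3.7, 1.9],
 [1.9, 2.8]]


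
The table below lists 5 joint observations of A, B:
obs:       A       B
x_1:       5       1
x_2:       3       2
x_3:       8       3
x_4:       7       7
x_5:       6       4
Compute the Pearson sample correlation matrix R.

Step 1 — column means:
  mean(A) = (5 + 3 + 8 + 7 + 6) / 5 = 29/5 = 5.8
  mean(B) = (1 + 2 + 3 + 7 + 4) / 5 = 17/5 = 3.4

Step 2 — sample variances and covariances s[i,j] = (1/(n-1)) · Σ_k (x_{k,i} - mean_i) · (x_{k,j} - mean_j), with n-1 = 4:
  s[A,A] = ((-0.8)·(-0.8) + (-2.8)·(-2.8) + (2.2)·(2.2) + (1.2)·(1.2) + (0.2)·(0.2)) / 4 = 14.8/4 = 3.7
  s[A,B] = ((-0.8)·(-2.4) + (-2.8)·(-1.4) + (2.2)·(-0.4) + (1.2)·(3.6) + (0.2)·(0.6)) / 4 = 9.4/4 = 2.35
  s[B,B] = ((-2.4)·(-2.4) + (-1.4)·(-1.4) + (-0.4)·(-0.4) + (3.6)·(3.6) + (0.6)·(0.6)) / 4 = 21.2/4 = 5.3
  Sample standard deviations s_i = √(s[i,i]):
  s(A) = √(3.7) = 1.9235
  s(B) = √(5.3) = 2.3022

Step 3 — r_{ij} = s_{ij} / (s_i · s_j):
  r[A,A] = 1 (diagonal).
  r[A,B] = 2.35 / (1.9235 · 2.3022) = 2.35 / 4.4283 = 0.5307
  r[B,B] = 1 (diagonal).

R is symmetric with unit diagonal. Assembling:

R = [[1, 0.5307],
 [0.5307, 1]]


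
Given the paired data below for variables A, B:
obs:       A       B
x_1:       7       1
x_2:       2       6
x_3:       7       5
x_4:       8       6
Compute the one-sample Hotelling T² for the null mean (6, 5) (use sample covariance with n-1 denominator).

Step 1 — sample mean vector:
  mean(A) = (7 + 2 + 7 + 8) / 4 = 24/4 = 6
  mean(B) = (1 + 6 + 5 + 6) / 4 = 18/4 = 4.5
  x̄ = (6, 4.5),  deviation x̄ - mu_0 = (6, 4.5) - (6, 5) = (0, -0.5).

Step 2 — sample covariance matrix, S[i,j] = (1/(n-1)) · Σ_k (x_{k,i} - mean_i) · (x_{k,j} - mean_j), divisor n-1 = 3:
  S[A,A] = ((1)·(1) + (-4)·(-4) + (1)·(1) + (2)·(2)) / 3 = 22/3 = 7.3333
  S[A,B] = ((1)·(-3.5) + (-4)·(1.5) + (1)·(0.5) + (2)·(1.5)) / 3 = -6/3 = -2
  S[B,B] = ((-3.5)·(-3.5) + (1.5)·(1.5) + (0.5)·(0.5) + (1.5)·(1.5)) / 3 = 17/3 = 5.6667
  S = [[7.3333, -2],
 [-2, 5.6667]].

Step 3 — invert S. det(S) = 7.3333·5.6667 - (-2)² = 37.5556.
  S^{-1} = (1/det) · [[d, -b], [-b, a]] = [[0.1509, 0.0533],
 [0.0533, 0.1953]].

Step 4 — quadratic form (x̄ - mu_0)^T · S^{-1} · (x̄ - mu_0):
  S^{-1} · (x̄ - mu_0) = (-0.0266, -0.0976),
  (x̄ - mu_0)^T · [...] = (0)·(-0.0266) + (-0.5)·(-0.0976) = 0.0488.

Step 5 — scale by n: T² = 4 · 0.0488 = 0.1953.

T² ≈ 0.1953


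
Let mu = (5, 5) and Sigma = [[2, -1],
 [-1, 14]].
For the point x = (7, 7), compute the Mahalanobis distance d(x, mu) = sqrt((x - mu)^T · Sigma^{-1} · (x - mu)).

Step 1 — centre the observation: (x - mu) = (2, 2).

Step 2 — invert Sigma. det(Sigma) = 2·14 - (-1)² = 27.
  Sigma^{-1} = (1/det) · [[d, -b], [-b, a]] = [[0.5185, 0.037],
 [0.037, 0.0741]].

Step 3 — form the quadratic (x - mu)^T · Sigma^{-1} · (x - mu):
  Sigma^{-1} · (x - mu) = (1.1111, 0.2222).
  (x - mu)^T · [Sigma^{-1} · (x - mu)] = (2)·(1.1111) + (2)·(0.2222) = 2.6667.

Step 4 — take square root: d = √(2.6667) ≈ 1.633.

d(x, mu) = √(2.6667) ≈ 1.633


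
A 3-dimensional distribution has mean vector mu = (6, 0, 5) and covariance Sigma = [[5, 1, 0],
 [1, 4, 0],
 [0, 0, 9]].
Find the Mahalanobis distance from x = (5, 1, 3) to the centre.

Step 1 — centre the observation: (x - mu) = (-1, 1, -2).

Step 2 — invert Sigma (cofactor / det for 3×3, or solve directly):
  Sigma^{-1} = [[0.2105, -0.0526, 0],
 [-0.0526, 0.2632, 0],
 [0, 0, 0.1111]].

Step 3 — form the quadratic (x - mu)^T · Sigma^{-1} · (x - mu):
  Sigma^{-1} · (x - mu) = (-0.2632, 0.3158, -0.2222).
  (x - mu)^T · [Sigma^{-1} · (x - mu)] = (-1)·(-0.2632) + (1)·(0.3158) + (-2)·(-0.2222) = 1.0234.

Step 4 — take square root: d = √(1.0234) ≈ 1.0116.

d(x, mu) = √(1.0234) ≈ 1.0116


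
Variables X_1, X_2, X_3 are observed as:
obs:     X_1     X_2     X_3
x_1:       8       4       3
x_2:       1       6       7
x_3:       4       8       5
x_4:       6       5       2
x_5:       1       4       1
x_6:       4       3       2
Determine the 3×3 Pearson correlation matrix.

Step 1 — column means:
  mean(X_1) = (8 + 1 + 4 + 6 + 1 + 4) / 6 = 24/6 = 4
  mean(X_2) = (4 + 6 + 8 + 5 + 4 + 3) / 6 = 30/6 = 5
  mean(X_3) = (3 + 7 + 5 + 2 + 1 + 2) / 6 = 20/6 = 3.3333

Step 2 — sample variances and covariances s[i,j] = (1/(n-1)) · Σ_k (x_{k,i} - mean_i) · (x_{k,j} - mean_j), with n-1 = 5:
  s[X_1,X_1] = ((4)·(4) + (-3)·(-3) + (0)·(0) + (2)·(2) + (-3)·(-3) + (0)·(0)) / 5 = 38/5 = 7.6
  s[X_1,X_2] = ((4)·(-1) + (-3)·(1) + (0)·(3) + (2)·(0) + (-3)·(-1) + (0)·(-2)) / 5 = -4/5 = -0.8
  s[X_1,X_3] = ((4)·(-0.3333) + (-3)·(3.6667) + (0)·(1.6667) + (2)·(-1.3333) + (-3)·(-2.3333) + (0)·(-1.3333)) / 5 = -8/5 = -1.6
  s[X_2,X_2] = ((-1)·(-1) + (1)·(1) + (3)·(3) + (0)·(0) + (-1)·(-1) + (-2)·(-2)) / 5 = 16/5 = 3.2
  s[X_2,X_3] = ((-1)·(-0.3333) + (1)·(3.6667) + (3)·(1.6667) + (0)·(-1.3333) + (-1)·(-2.3333) + (-2)·(-1.3333)) / 5 = 14/5 = 2.8
  s[X_3,X_3] = ((-0.3333)·(-0.3333) + (3.6667)·(3.6667) + (1.6667)·(1.6667) + (-1.3333)·(-1.3333) + (-2.3333)·(-2.3333) + (-1.3333)·(-1.3333)) / 5 = 25.3333/5 = 5.0667
  Sample standard deviations s_i = √(s[i,i]):
  s(X_1) = √(7.6) = 2.7568
  s(X_2) = √(3.2) = 1.7889
  s(X_3) = √(5.0667) = 2.2509

Step 3 — r_{ij} = s_{ij} / (s_i · s_j):
  r[X_1,X_1] = 1 (diagonal).
  r[X_1,X_2] = -0.8 / (2.7568 · 1.7889) = -0.8 / 4.9315 = -0.1622
  r[X_1,X_3] = -1.6 / (2.7568 · 2.2509) = -1.6 / 6.2054 = -0.2578
  r[X_2,X_2] = 1 (diagonal).
  r[X_2,X_3] = 2.8 / (1.7889 · 2.2509) = 2.8 / 4.0266 = 0.6954
  r[X_3,X_3] = 1 (diagonal).

R is symmetric with unit diagonal. Assembling:

R = [[1, -0.1622, -0.2578],
 [-0.1622, 1, 0.6954],
 [-0.2578, 0.6954, 1]]


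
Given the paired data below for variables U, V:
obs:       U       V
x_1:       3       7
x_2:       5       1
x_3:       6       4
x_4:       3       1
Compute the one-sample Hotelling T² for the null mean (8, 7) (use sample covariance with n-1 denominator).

Step 1 — sample mean vector:
  mean(U) = (3 + 5 + 6 + 3) / 4 = 17/4 = 4.25
  mean(V) = (7 + 1 + 4 + 1) / 4 = 13/4 = 3.25
  x̄ = (4.25, 3.25),  deviation x̄ - mu_0 = (4.25, 3.25) - (8, 7) = (-3.75, -3.75).

Step 2 — sample covariance matrix, S[i,j] = (1/(n-1)) · Σ_k (x_{k,i} - mean_i) · (x_{k,j} - mean_j), divisor n-1 = 3:
  S[U,U] = ((-1.25)·(-1.25) + (0.75)·(0.75) + (1.75)·(1.75) + (-1.25)·(-1.25)) / 3 = 6.75/3 = 2.25
  S[U,V] = ((-1.25)·(3.75) + (0.75)·(-2.25) + (1.75)·(0.75) + (-1.25)·(-2.25)) / 3 = -2.25/3 = -0.75
  S[V,V] = ((3.75)·(3.75) + (-2.25)·(-2.25) + (0.75)·(0.75) + (-2.25)·(-2.25)) / 3 = 24.75/3 = 8.25
  S = [[2.25, -0.75],
 [-0.75, 8.25]].

Step 3 — invert S. det(S) = 2.25·8.25 - (-0.75)² = 18.
  S^{-1} = (1/det) · [[d, -b], [-b, a]] = [[0.4583, 0.0417],
 [0.0417, 0.125]].

Step 4 — quadratic form (x̄ - mu_0)^T · S^{-1} · (x̄ - mu_0):
  S^{-1} · (x̄ - mu_0) = (-1.875, -0.625),
  (x̄ - mu_0)^T · [...] = (-3.75)·(-1.875) + (-3.75)·(-0.625) = 9.375.

Step 5 — scale by n: T² = 4 · 9.375 = 37.5.

T² ≈ 37.5
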